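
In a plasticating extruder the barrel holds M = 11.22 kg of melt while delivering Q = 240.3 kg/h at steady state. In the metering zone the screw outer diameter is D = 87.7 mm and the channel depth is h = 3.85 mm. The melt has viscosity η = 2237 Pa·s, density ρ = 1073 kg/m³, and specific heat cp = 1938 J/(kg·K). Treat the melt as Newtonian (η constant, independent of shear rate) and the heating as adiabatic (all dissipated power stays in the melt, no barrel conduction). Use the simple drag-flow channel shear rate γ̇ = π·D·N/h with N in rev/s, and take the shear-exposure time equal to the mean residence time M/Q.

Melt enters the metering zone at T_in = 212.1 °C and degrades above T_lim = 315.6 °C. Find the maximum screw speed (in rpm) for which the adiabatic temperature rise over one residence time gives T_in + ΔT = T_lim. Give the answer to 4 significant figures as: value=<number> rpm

Convert throughput: Q = 240.3 kg/h = 240.3/3600 = 0.06675 kg/s
Mean residence time: t_res = M/Q_s = 11.22 kg / 0.06675 kg/s = 168.09 s
D = 87.7 mm = 0.0877 m;  h = 3.85 mm = 0.00385 m
ΔT_a = T_lim − T_in = 315.6 − 212.1 = 103.5 K
γ̇_max² = ΔT_a·ρ·cp/(η·t_res) = 103.5·1073·1938/(2237·168.09) = 572.382 s⁻²
γ̇_max = √572.382 = 23.9245 s⁻¹
N_max = γ̇_max·h / (π·D) = 23.9245 · 0.00385 / (π · 0.0877) = 0.334314 rev/s = 20.0588 rpm

value=20.06 rpm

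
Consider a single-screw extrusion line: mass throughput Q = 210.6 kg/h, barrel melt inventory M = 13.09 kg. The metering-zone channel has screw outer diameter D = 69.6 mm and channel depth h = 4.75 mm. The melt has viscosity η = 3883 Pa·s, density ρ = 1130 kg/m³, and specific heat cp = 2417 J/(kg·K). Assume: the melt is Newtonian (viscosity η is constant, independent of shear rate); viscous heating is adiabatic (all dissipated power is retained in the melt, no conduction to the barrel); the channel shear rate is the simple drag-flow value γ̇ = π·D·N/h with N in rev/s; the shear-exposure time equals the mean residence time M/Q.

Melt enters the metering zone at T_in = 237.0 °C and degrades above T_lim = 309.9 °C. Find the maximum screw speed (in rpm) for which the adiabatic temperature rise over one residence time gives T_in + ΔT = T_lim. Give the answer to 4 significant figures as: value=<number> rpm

value=19.73 rpm

Throughput in SI: Q_s = 210.6 kg/h ÷ 3600 s/h = 0.0585 kg/s
t_res = M / Q_s = 13.09 / 0.0585 = 223.761 s
Convert to metres: D = 0.0696 m, h = 0.00475 m
Allowable rise: ΔT_a = T_lim − T_in = 309.9 − 237.0 = 72.9 K
γ̇_max² = ΔT_a·ρ·cp / (η·t_res) = [72.9 × 1130 × 2417] / [3883 × 223.761] = 229.156 s⁻²
γ̇_max = √229.156 = 15.1379 s⁻¹
Solve γ̇ = πDN/h for N: N_max = γ̇_max·h/(π·D) = 15.1379 × 0.00475 / (π × 0.0696) = 0.328852 rev/s = 19.7311 rpm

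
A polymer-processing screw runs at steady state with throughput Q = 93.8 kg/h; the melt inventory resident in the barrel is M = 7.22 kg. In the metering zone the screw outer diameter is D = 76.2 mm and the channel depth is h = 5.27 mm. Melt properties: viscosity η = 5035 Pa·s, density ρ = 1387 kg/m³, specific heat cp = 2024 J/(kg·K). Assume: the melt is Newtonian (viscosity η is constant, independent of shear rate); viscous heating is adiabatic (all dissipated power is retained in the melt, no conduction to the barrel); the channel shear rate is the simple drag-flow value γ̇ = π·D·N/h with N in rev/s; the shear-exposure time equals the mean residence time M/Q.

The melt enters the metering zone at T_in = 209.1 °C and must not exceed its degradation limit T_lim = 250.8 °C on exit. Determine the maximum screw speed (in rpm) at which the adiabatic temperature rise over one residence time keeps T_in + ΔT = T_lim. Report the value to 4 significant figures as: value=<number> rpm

Convert throughput: Q = 93.8 kg/h = 93.8/3600 = 0.0260556 kg/s
t_res = M / Q_s = 7.22 / 0.0260556 = 277.1 s
Convert to metres: D = 0.0762 m, h = 0.00527 m
Allowable rise: ΔT_a = T_lim − T_in = 250.8 − 209.1 = 41.7 K
γ̇_max² = ΔT_a·ρ·cp / (η·t_res) = [41.7 × 1387 × 2024] / [5035 × 277.1] = 83.9048 s⁻²
Take the square root: γ̇_max = √(83.9048) = 9.15996 s⁻¹
Solve γ̇ = πDN/h for N: N_max = γ̇_max·h/(π·D) = 9.15996 × 0.00527 / (π × 0.0762) = 0.20165 rev/s = 12.099 rpm

value=12.10 rpm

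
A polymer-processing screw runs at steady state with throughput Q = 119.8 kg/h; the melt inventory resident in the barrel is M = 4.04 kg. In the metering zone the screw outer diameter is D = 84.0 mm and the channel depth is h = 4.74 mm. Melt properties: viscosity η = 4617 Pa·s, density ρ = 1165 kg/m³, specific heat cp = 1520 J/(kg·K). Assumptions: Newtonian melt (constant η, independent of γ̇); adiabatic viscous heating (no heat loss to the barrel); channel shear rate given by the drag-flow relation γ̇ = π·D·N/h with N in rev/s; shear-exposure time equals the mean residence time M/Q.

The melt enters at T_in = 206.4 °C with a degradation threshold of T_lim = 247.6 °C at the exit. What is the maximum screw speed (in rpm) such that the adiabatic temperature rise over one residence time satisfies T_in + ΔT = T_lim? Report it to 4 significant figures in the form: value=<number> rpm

Throughput in SI: Q_s = 119.8 kg/h ÷ 3600 s/h = 0.0332778 kg/s
t_res = M / Q_s = 4.04 ÷ 0.0332778 = 121.402 s
Convert to metres: D = 0.084 m, h = 0.00474 m
Allowable rise: ΔT_a = T_lim − T_in = 247.6 − 206.4 = 41.2 K
γ̇_max² = ΔT_a·ρ·cp/(η·t_res) = 41.2·1165·1520/(4617·121.402) = 130.161 s⁻²
Take the square root: γ̇_max = √(130.161) = 11.4088 s⁻¹
N_max = γ̇_max h / (πD) = 11.4088·0.00474/(π·0.084) = 0.204922 rev/s → ×60 = 12.2953 rpm

value=12.30 rpm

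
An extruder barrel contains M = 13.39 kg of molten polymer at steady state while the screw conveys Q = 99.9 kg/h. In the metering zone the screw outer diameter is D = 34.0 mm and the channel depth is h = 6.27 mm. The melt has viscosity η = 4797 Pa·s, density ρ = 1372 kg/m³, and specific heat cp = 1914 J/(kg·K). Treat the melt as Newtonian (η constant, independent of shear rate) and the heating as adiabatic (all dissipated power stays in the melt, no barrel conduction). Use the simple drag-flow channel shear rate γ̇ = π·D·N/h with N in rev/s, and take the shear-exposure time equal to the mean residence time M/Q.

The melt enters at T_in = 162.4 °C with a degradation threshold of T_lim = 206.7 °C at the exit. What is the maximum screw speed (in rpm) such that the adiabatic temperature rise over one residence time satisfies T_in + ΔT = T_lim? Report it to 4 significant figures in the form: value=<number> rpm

value=24.97 rpm

Q_s = Q / 3600 = 99.9 / 3600 = 0.02775 kg/s
Mean residence time: t_res = M/Q_s = 13.39 kg / 0.02775 kg/s = 482.523 s
D = 34.0 mm = 0.034 m;  h = 6.27 mm = 0.00627 m
ΔT_a = T_lim − T_in = 206.7 − 162.4 = 44.3 K
Invert ΔT = ηγ̇²t_res/(ρcp) for γ̇: γ̇_max² = ΔT_a ρ cp / (η t_res) = 44.3·1372·1914 / (4797·482.523) = 50.2588 s⁻²
Take the square root: γ̇_max = √(50.2588) = 7.08935 s⁻¹
N_max = γ̇_max h / (πD) = 7.08935·0.00627/(π·0.034) = 0.416145 rev/s → ×60 = 24.9687 rpm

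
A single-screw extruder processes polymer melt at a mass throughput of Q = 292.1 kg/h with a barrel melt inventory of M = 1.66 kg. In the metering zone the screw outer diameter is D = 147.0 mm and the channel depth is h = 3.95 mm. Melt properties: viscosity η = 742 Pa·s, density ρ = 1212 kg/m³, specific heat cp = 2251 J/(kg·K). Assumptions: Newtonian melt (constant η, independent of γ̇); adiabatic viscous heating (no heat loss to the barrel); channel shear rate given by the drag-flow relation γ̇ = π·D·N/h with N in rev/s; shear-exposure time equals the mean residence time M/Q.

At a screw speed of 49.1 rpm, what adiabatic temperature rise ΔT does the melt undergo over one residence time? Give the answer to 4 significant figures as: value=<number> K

value=50.93 K

Q_s = Q / 3600 = 292.1 / 3600 = 0.0811389 kg/s
t_res = M / Q_s = 1.66 / 0.0811389 = 20.4587 s
Convert to SI: D = 0.147 m, h = 0.00395 m, N = 49.1/60 = 0.818333 rev/s
γ̇ = π·D·N / h = π · 0.147 · 0.818333 / 0.00395 = 95.6754 s⁻¹
ΔT = η·γ̇²·t_res/(ρ·cp) = [742 × 95.6754² × 20.4587] / [1212 × 2251] = 50.9337 K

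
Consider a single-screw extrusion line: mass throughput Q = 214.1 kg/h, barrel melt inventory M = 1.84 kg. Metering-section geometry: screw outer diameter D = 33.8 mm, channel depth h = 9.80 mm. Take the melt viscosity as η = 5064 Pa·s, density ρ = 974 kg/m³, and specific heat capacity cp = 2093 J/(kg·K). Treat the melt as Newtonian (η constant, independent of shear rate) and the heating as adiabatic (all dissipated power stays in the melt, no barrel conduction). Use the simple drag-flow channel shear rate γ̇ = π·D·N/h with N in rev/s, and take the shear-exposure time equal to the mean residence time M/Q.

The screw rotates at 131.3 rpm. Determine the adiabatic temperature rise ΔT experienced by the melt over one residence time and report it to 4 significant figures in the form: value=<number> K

Q_s = Q / 3600 = 214.1 / 3600 = 0.0594722 kg/s
t_res = M / Q_s = 1.84 / 0.0594722 = 30.9388 s
Geometry in metres: D = 33.8 mm → 0.0338 m, h = 9.80 mm → 0.0098 m; screw speed N = 131.3 rpm = 2.18833 rev/s
Shear rate: γ̇ = πDN/h = π·0.0338·2.18833/0.0098 = 23.7112 s⁻¹
ΔT = η·γ̇²·t_res / (ρ·cp) = 5064 · (23.7112)² · 30.9388 / (974 · 2093) = 43.2093 K

value=43.21 K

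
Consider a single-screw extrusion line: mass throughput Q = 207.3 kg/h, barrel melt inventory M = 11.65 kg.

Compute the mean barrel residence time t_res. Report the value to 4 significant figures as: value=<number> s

Convert throughput: Q = 207.3 kg/h = 207.3/3600 = 0.0575833 kg/s
t_res = M / Q_s = 11.65 ÷ 0.0575833 = 202.315 s

value=202.3 s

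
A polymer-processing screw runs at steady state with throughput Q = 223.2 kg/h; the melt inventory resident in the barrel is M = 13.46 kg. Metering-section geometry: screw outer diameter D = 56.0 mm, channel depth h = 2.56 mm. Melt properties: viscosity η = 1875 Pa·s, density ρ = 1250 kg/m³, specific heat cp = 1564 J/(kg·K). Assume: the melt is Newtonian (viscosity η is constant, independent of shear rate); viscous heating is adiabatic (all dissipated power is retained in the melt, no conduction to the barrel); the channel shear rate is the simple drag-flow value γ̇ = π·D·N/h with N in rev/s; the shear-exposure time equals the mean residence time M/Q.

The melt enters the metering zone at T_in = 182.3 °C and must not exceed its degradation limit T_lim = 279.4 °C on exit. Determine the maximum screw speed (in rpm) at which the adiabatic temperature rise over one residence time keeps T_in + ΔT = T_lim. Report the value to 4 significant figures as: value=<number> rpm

value=18.85 rpm

Q_s = Q / 3600 = 223.2 / 3600 = 0.062 kg/s
t_res = M / Q_s = 13.46 / 0.062 = 217.097 s
Convert to metres: D = 0.056 m, h = 0.00256 m
Allowable rise: ΔT_a = T_lim − T_in = 279.4 − 182.3 = 97.1 K
Invert ΔT = ηγ̇²t_res/(ρcp) for γ̇: γ̇_max² = ΔT_a ρ cp / (η t_res) = 97.1·1250·1564 / (1875·217.097) = 466.349 s⁻²
γ̇_max = √466.349 = 21.5951 s⁻¹
N_max = γ̇_max h / (πD) = 21.5951·0.00256/(π·0.056) = 0.314237 rev/s → ×60 = 18.8542 rpm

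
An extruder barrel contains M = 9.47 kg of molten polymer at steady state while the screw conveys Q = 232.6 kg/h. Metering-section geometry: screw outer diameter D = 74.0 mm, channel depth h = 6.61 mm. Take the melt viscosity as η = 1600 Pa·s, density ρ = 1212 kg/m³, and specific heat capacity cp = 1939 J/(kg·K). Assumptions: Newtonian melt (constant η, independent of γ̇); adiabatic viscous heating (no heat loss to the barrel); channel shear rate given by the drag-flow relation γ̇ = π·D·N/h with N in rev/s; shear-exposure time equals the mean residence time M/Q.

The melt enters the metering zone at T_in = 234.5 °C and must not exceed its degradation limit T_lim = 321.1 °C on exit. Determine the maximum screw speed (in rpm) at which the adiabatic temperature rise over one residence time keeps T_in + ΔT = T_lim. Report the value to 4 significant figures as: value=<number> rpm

value=50.26 rpm

Q_s = Q / 3600 = 232.6 / 3600 = 0.0646111 kg/s
Mean residence time: t_res = M/Q_s = 9.47 kg / 0.0646111 kg/s = 146.569 s
D = 74.0 mm = 0.074 m;  h = 6.61 mm = 0.00661 m
ΔT_a = T_lim − T_in = 321.1 °C − 234.5 °C = 86.6 K
γ̇_max² = ΔT_a·ρ·cp/(η·t_res) = 86.6·1212·1939/(1600·146.569) = 867.832 s⁻²
Take the square root: γ̇_max = √(867.832) = 29.459 s⁻¹
N_max = γ̇_max·h / (π·D) = 29.459 · 0.00661 / (π · 0.074) = 0.837602 rev/s = 50.2561 rpm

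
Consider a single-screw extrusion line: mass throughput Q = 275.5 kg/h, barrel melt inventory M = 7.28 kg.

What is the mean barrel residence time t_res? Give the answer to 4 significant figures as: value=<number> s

value=95.13 s

Q_s = Q / 3600 = 275.5 / 3600 = 0.0765278 kg/s
Mean residence time: t_res = M/Q_s = 7.28 kg / 0.0765278 kg/s = 95.1289 s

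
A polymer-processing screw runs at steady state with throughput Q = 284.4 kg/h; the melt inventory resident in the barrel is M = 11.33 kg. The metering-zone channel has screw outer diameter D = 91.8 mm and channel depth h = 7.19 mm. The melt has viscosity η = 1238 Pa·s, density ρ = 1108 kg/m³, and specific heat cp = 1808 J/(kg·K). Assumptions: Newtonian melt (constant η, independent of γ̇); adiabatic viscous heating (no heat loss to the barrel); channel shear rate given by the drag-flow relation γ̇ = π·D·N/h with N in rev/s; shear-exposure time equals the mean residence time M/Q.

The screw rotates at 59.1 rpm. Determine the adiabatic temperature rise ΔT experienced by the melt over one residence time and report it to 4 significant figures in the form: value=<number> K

value=138.4 K

Throughput in SI: Q_s = 284.4 kg/h ÷ 3600 s/h = 0.079 kg/s
t_res = M / Q_s = 11.33 / 0.079 = 143.418 s
Geometry in metres: D = 91.8 mm → 0.0918 m, h = 7.19 mm → 0.00719 m; screw speed N = 59.1 rpm = 0.985 rev/s
γ̇ = π·D·N / h = π · 0.0918 · 0.985 / 0.00719 = 39.5094 s⁻¹
Adiabatic rise: ΔT = η γ̇² t_res / (ρ cp) = 1238·(39.5094)²·143.418 / (1108·1808) = 138.352 K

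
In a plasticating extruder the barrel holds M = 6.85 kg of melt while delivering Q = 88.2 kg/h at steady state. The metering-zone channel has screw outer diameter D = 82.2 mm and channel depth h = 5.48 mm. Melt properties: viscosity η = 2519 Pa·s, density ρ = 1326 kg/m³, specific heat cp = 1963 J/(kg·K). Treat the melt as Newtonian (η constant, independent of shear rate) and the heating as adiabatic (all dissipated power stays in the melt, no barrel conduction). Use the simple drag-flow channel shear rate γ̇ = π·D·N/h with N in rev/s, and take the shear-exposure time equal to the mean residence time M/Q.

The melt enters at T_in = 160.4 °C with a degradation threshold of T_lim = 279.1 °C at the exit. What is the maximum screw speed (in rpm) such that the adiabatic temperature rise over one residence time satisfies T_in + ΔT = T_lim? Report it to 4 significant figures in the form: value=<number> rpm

Q_s = Q / 3600 = 88.2 / 3600 = 0.0245 kg/s
t_res = M / Q_s = 6.85 / 0.0245 = 279.592 s
Geometry in SI: D = 82.2 mm → 0.0822 m, h = 5.48 mm → 0.00548 m
ΔT_a = T_lim − T_in = 279.1 − 160.4 = 118.7 K
γ̇_max² = ΔT_a·ρ·cp / (η·t_res) = [118.7 × 1326 × 1963] / [2519 × 279.592] = 438.694 s⁻²
γ̇_max = √438.694 = 20.945 s⁻¹
N_max = γ̇_max h / (πD) = 20.945·0.00548/(π·0.0822) = 0.444467 rev/s → ×60 = 26.668 rpm

value=26.67 rpm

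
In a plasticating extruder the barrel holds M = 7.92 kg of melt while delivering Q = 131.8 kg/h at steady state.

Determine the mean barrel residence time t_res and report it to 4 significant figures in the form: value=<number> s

value=216.3 s

Q_s = Q / 3600 = 131.8 / 3600 = 0.0366111 kg/s
t_res = M / Q_s = 7.92 ÷ 0.0366111 = 216.328 s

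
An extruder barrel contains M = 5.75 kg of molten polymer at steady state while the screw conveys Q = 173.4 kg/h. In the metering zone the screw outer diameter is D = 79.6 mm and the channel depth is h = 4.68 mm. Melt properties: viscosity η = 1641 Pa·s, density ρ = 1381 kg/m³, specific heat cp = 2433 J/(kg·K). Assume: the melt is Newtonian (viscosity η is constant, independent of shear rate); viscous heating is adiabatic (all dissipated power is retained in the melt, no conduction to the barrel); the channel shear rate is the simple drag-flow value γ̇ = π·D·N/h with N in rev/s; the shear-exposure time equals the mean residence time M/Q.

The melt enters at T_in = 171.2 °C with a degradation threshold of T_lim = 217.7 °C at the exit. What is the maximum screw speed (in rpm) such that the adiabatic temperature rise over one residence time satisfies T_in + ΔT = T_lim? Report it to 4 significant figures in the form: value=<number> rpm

Throughput in SI: Q_s = 173.4 kg/h ÷ 3600 s/h = 0.0481667 kg/s
t_res = M / Q_s = 5.75 / 0.0481667 = 119.377 s
D = 79.6 mm = 0.0796 m;  h = 4.68 mm = 0.00468 m
Allowable rise: ΔT_a = T_lim − T_in = 217.7 − 171.2 = 46.5 K
γ̇_max² = ΔT_a·ρ·cp/(η·t_res) = 46.5·1381·2433/(1641·119.377) = 797.552 s⁻²
γ̇_max = sqrt(797.552) = 28.241 s⁻¹
N_max = γ̇_max h / (πD) = 28.241·0.00468/(π·0.0796) = 0.528521 rev/s → ×60 = 31.7113 rpm

value=31.71 rpm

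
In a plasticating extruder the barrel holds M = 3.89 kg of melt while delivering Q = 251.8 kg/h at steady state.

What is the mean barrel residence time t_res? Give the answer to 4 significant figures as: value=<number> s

value=55.62 s

Q_s = Q / 3600 = 251.8 / 3600 = 0.0699444 kg/s
Mean residence time: t_res = M/Q_s = 3.89 kg / 0.0699444 kg/s = 55.6156 s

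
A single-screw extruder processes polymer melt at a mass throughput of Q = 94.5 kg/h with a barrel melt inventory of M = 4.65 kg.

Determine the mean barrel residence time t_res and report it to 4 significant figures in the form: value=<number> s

value=177.1 s

Q_s = Q / 3600 = 94.5 / 3600 = 0.02625 kg/s
t_res = M / Q_s = 4.65 / 0.02625 = 177.143 s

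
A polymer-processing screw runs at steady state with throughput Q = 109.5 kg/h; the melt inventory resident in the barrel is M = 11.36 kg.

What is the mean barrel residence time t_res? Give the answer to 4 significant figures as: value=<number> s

Throughput in SI: Q_s = 109.5 kg/h ÷ 3600 s/h = 0.0304167 kg/s
Mean residence time: t_res = M/Q_s = 11.36 kg / 0.0304167 kg/s = 373.479 s

value=373.5 s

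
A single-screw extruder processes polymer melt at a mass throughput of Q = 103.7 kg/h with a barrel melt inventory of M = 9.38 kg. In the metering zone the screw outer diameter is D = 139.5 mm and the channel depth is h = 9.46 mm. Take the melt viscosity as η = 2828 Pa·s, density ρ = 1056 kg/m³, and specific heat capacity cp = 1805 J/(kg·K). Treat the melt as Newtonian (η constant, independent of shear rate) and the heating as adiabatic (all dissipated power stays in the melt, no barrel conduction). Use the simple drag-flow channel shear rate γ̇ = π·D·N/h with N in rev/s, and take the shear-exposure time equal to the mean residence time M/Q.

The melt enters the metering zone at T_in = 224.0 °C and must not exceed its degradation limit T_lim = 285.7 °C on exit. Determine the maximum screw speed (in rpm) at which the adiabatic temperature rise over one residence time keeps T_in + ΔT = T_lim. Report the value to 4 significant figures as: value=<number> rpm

Convert throughput: Q = 103.7 kg/h = 103.7/3600 = 0.0288056 kg/s
Mean residence time: t_res = M/Q_s = 9.38 kg / 0.0288056 kg/s = 325.632 s
Convert to metres: D = 0.1395 m, h = 0.00946 m
Allowable rise: ΔT_a = T_lim − T_in = 285.7 − 224.0 = 61.7 K
γ̇_max² = ΔT_a·ρ·cp / (η·t_res) = [61.7 × 1056 × 1805] / [2828 × 325.632] = 127.709 s⁻²
γ̇_max = sqrt(127.709) = 11.3008 s⁻¹
N_max = γ̇_max·h / (π·D) = 11.3008 · 0.00946 / (π · 0.1395) = 0.243937 rev/s = 14.6362 rpm

value=14.64 rpm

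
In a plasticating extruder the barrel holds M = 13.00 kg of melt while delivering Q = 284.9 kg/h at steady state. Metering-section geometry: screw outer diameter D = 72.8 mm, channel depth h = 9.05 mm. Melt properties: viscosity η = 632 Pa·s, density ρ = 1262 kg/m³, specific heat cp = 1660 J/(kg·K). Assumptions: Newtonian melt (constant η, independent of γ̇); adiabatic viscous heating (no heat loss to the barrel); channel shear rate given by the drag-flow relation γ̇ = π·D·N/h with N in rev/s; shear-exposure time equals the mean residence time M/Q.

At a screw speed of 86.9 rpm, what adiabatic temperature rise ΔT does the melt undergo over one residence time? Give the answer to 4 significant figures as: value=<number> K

Q_s = Q / 3600 = 284.9 / 3600 = 0.0791389 kg/s
t_res = M / Q_s = 13.00 / 0.0791389 = 164.268 s
Convert to SI: D = 0.0728 m, h = 0.00905 m, N = 86.9/60 = 1.44833 rev/s
γ̇ = π D N / h = (π)(0.0728)(1.44833) / 0.00905 = 36.6017 s⁻¹
ΔT = η·γ̇²·t_res/(ρ·cp) = [632 × 36.6017² × 164.268] / [1262 × 1660] = 66.3904 K

value=66.39 K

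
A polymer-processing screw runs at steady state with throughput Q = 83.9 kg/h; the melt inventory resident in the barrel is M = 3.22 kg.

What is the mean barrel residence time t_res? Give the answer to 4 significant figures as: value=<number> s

value=138.2 s

Throughput in SI: Q_s = 83.9 kg/h ÷ 3600 s/h = 0.0233056 kg/s
t_res = M / Q_s = 3.22 ÷ 0.0233056 = 138.164 s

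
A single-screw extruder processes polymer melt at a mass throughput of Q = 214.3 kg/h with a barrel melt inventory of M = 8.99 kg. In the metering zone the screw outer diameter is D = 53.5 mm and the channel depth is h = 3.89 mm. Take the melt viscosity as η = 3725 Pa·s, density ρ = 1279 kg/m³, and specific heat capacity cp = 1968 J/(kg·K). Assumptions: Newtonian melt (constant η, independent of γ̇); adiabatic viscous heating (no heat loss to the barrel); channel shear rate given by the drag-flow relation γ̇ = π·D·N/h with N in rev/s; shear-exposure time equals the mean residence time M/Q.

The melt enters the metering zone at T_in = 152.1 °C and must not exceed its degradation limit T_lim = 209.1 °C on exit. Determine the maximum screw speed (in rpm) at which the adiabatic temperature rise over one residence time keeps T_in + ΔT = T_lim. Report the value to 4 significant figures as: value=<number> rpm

Convert throughput: Q = 214.3 kg/h = 214.3/3600 = 0.0595278 kg/s
Mean residence time: t_res = M/Q_s = 8.99 kg / 0.0595278 kg/s = 151.022 s
D = 53.5 mm = 0.0535 m;  h = 3.89 mm = 0.00389 m
ΔT_a = T_lim − T_in = 209.1 − 152.1 = 57 K
Invert ΔT = ηγ̇²t_res/(ρcp) for γ̇: γ̇_max² = ΔT_a ρ cp / (η t_res) = 57·1279·1968 / (3725·151.022) = 255.038 s⁻²
γ̇_max = sqrt(255.038) = 15.9699 s⁻¹
N_max = γ̇_max h / (πD) = 15.9699·0.00389/(π·0.0535) = 0.369614 rev/s → ×60 = 22.1768 rpm

value=22.18 rpm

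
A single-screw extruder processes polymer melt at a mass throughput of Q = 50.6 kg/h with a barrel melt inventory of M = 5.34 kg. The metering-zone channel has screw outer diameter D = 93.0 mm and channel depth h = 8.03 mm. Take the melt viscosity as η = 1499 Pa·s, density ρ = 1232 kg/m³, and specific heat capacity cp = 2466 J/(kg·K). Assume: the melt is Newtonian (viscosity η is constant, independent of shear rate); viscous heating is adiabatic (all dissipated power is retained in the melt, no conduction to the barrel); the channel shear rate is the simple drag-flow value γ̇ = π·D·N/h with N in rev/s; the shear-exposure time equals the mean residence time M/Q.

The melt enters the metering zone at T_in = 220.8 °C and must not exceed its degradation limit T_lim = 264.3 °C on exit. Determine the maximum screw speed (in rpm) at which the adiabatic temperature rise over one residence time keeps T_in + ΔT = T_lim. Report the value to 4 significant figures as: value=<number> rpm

value=25.12 rpm

Convert throughput: Q = 50.6 kg/h = 50.6/3600 = 0.0140556 kg/s
t_res = M / Q_s = 5.34 / 0.0140556 = 379.921 s
Geometry in SI: D = 93.0 mm → 0.093 m, h = 8.03 mm → 0.00803 m
ΔT_a = T_lim − T_in = 264.3 − 220.8 = 43.5 K
Invert ΔT = ηγ̇²t_res/(ρcp) for γ̇: γ̇_max² = ΔT_a ρ cp / (η t_res) = 43.5·1232·2466 / (1499·379.921) = 232.059 s⁻²
γ̇_max = √232.059 = 15.2335 s⁻¹
Solve γ̇ = πDN/h for N: N_max = γ̇_max·h/(π·D) = 15.2335 × 0.00803 / (π × 0.093) = 0.41868 rev/s = 25.1208 rpm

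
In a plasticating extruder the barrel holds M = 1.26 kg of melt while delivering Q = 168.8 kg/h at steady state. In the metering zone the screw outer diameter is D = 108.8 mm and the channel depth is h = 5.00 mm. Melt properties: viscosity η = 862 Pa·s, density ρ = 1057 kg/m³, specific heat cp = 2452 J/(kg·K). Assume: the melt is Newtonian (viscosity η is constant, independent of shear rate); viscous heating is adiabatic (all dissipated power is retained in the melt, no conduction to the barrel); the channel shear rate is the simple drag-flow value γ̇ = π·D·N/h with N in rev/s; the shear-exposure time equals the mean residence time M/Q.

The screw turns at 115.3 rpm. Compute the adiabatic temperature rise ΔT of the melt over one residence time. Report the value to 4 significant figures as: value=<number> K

Throughput in SI: Q_s = 168.8 kg/h ÷ 3600 s/h = 0.0468889 kg/s
t_res = M / Q_s = 1.26 ÷ 0.0468889 = 26.872 s
Geometry in metres: D = 108.8 mm → 0.1088 m, h = 5.00 mm → 0.005 m; screw speed N = 115.3 rpm = 1.92167 rev/s
γ̇ = π·D·N / h = π · 0.1088 · 1.92167 / 0.005 = 131.367 s⁻¹
Adiabatic rise: ΔT = η γ̇² t_res / (ρ cp) = 862·(131.367)²·26.872 / (1057·2452) = 154.236 K

value=154.2 K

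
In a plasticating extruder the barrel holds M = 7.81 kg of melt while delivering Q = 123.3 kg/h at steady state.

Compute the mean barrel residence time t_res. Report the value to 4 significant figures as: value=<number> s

value=228.0 s

Convert throughput: Q = 123.3 kg/h = 123.3/3600 = 0.03425 kg/s
Mean residence time: t_res = M/Q_s = 7.81 kg / 0.03425 kg/s = 228.029 s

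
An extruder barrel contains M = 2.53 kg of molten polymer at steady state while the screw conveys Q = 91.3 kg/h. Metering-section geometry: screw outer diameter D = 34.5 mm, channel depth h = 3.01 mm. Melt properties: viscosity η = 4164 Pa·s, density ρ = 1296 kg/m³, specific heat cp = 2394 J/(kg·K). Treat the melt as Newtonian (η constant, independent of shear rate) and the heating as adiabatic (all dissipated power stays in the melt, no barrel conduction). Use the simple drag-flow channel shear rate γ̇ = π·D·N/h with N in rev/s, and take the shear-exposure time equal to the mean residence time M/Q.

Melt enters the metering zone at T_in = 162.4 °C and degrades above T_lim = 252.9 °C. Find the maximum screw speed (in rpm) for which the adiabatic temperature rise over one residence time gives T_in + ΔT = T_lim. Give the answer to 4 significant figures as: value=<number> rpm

Q_s = Q / 3600 = 91.3 / 3600 = 0.0253611 kg/s
t_res = M / Q_s = 2.53 / 0.0253611 = 99.759 s
Geometry in SI: D = 34.5 mm → 0.0345 m, h = 3.01 mm → 0.00301 m
Allowable rise: ΔT_a = T_lim − T_in = 252.9 − 162.4 = 90.5 K
γ̇_max² = ΔT_a·ρ·cp/(η·t_res) = 90.5·1296·2394/(4164·99.759) = 675.95 s⁻²
Take the square root: γ̇_max = √(675.95) = 25.999 s⁻¹
N_max = γ̇_max·h / (π·D) = 25.999 · 0.00301 / (π · 0.0345) = 0.722029 rev/s = 43.3218 rpm

value=43.32 rpm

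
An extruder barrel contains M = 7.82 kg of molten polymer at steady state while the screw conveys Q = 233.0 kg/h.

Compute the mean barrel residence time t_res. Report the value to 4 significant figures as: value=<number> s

Throughput in SI: Q_s = 233.0 kg/h ÷ 3600 s/h = 0.0647222 kg/s
t_res = M / Q_s = 7.82 / 0.0647222 = 120.824 s

value=120.8 s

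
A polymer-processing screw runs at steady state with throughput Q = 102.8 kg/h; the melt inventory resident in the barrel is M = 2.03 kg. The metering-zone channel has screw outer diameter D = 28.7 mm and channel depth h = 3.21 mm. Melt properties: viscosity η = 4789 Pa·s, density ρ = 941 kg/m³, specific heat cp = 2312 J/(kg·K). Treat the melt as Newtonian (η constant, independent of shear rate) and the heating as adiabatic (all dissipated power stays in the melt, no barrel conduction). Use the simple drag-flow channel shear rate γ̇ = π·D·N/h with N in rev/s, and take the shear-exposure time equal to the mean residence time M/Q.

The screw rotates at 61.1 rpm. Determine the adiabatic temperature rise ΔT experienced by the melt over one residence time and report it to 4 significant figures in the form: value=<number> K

value=128.0 K

Convert throughput: Q = 102.8 kg/h = 102.8/3600 = 0.0285556 kg/s
t_res = M / Q_s = 2.03 / 0.0285556 = 71.0895 s
D = 28.7 mm = 0.0287 m;  h = 3.21 mm = 0.00321 m;  N = 61.1 rpm / 60 = 1.01833 rev/s
γ̇ = π D N / h = (π)(0.0287)(1.01833) / 0.00321 = 28.6033 s⁻¹
ΔT = η·γ̇²·t_res / (ρ·cp) = 4789 · (28.6033)² · 71.0895 / (941 · 2312) = 128.028 K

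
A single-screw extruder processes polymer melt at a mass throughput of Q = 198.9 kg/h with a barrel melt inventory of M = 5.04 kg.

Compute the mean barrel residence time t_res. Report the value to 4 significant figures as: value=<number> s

Throughput in SI: Q_s = 198.9 kg/h ÷ 3600 s/h = 0.05525 kg/s
t_res = M / Q_s = 5.04 ÷ 0.05525 = 91.2217 s

value=91.22 s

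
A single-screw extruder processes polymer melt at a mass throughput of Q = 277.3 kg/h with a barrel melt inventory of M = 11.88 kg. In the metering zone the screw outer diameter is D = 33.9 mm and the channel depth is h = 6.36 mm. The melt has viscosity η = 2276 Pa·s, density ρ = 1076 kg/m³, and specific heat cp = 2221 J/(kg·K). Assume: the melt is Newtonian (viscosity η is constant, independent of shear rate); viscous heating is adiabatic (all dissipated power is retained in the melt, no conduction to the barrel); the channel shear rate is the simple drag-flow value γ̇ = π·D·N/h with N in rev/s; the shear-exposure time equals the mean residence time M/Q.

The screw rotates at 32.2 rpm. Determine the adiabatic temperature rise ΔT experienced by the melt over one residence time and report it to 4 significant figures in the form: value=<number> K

value=11.86 K

Throughput in SI: Q_s = 277.3 kg/h ÷ 3600 s/h = 0.0770278 kg/s
t_res = M / Q_s = 11.88 / 0.0770278 = 154.23 s
Geometry in metres: D = 33.9 mm → 0.0339 m, h = 6.36 mm → 0.00636 m; screw speed N = 32.2 rpm = 0.536667 rev/s
γ̇ = π D N / h = (π)(0.0339)(0.536667) / 0.00636 = 8.98663 s⁻¹
ΔT = η·γ̇²·t_res/(ρ·cp) = [2276 × 8.98663² × 154.23] / [1076 × 2221] = 11.8625 K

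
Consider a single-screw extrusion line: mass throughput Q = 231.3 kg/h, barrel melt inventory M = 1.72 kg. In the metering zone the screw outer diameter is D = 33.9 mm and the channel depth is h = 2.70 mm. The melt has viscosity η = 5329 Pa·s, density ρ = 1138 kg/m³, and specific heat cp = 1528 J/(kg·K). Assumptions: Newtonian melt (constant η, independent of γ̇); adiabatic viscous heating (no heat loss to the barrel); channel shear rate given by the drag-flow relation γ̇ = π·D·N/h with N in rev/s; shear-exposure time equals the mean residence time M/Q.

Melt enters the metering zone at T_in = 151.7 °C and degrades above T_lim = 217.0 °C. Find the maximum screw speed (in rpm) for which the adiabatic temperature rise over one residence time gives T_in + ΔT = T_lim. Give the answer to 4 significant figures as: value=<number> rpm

value=42.91 rpm

Convert throughput: Q = 231.3 kg/h = 231.3/3600 = 0.06425 kg/s
t_res = M / Q_s = 1.72 / 0.06425 = 26.7704 s
Convert to metres: D = 0.0339 m, h = 0.0027 m
Allowable rise: ΔT_a = T_lim − T_in = 217.0 − 151.7 = 65.3 K
Invert ΔT = ηγ̇²t_res/(ρcp) for γ̇: γ̇_max² = ΔT_a ρ cp / (η t_res) = 65.3·1138·1528 / (5329·26.7704) = 795.935 s⁻²
Take the square root: γ̇_max = √(795.935) = 28.2123 s⁻¹
N_max = γ̇_max h / (πD) = 28.2123·0.0027/(π·0.0339) = 0.715242 rev/s → ×60 = 42.9145 rpm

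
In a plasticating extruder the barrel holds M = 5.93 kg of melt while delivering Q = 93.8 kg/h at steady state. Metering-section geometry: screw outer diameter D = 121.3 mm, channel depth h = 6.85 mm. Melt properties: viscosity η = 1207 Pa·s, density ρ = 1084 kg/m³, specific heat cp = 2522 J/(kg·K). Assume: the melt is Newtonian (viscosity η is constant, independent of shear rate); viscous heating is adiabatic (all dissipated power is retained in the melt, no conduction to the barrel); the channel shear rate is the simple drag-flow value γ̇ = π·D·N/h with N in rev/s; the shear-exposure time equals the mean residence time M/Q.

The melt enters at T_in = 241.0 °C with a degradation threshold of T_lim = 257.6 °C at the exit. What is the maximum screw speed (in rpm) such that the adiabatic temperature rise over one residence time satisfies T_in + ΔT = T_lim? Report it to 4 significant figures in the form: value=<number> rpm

Convert throughput: Q = 93.8 kg/h = 93.8/3600 = 0.0260556 kg/s
t_res = M / Q_s = 5.93 ÷ 0.0260556 = 227.591 s
Geometry in SI: D = 121.3 mm → 0.1213 m, h = 6.85 mm → 0.00685 m
Allowable rise: ΔT_a = T_lim − T_in = 257.6 − 241.0 = 16.6 K
γ̇_max² = ΔT_a·ρ·cp / (η·t_res) = [16.6 × 1084 × 2522] / [1207 × 227.591] = 165.204 s⁻²
γ̇_max = √165.204 = 12.8532 s⁻¹
N_max = γ̇_max·h / (π·D) = 12.8532 · 0.00685 / (π · 0.1213) = 0.231042 rev/s = 13.8625 rpm

value=13.86 rpm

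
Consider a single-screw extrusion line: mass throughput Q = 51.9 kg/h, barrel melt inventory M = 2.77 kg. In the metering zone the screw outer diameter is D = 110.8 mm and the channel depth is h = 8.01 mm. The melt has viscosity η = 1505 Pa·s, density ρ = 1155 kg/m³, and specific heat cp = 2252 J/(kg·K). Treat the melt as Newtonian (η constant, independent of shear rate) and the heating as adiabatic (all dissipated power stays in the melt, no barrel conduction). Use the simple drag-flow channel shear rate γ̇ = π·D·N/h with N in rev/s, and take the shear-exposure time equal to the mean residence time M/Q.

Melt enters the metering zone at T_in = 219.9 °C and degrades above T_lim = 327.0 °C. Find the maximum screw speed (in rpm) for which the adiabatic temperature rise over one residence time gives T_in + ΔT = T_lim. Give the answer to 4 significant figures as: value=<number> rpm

Throughput in SI: Q_s = 51.9 kg/h ÷ 3600 s/h = 0.0144167 kg/s
t_res = M / Q_s = 2.77 ÷ 0.0144167 = 192.139 s
Geometry in SI: D = 110.8 mm → 0.1108 m, h = 8.01 mm → 0.00801 m
Allowable rise: ΔT_a = T_lim − T_in = 327.0 − 219.9 = 107.1 K
γ̇_max² = ΔT_a·ρ·cp/(η·t_res) = 107.1·1155·2252/(1505·192.139) = 963.36 s⁻²
γ̇_max = √963.36 = 31.038 s⁻¹
N_max = γ̇_max h / (πD) = 31.038·0.00801/(π·0.1108) = 0.714228 rev/s → ×60 = 42.8537 rpm

value=42.85 rpm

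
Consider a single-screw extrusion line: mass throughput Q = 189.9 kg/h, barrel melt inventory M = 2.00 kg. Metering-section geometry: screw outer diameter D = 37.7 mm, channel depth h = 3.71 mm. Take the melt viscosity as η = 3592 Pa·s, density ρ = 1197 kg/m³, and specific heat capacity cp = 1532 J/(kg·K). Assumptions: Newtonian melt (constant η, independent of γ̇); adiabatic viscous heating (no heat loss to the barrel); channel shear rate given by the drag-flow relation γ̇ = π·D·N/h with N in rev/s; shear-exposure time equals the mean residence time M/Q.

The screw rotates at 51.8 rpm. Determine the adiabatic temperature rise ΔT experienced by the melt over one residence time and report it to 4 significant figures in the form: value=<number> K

Q_s = Q / 3600 = 189.9 / 3600 = 0.05275 kg/s
t_res = M / Q_s = 2.00 / 0.05275 = 37.9147 s
D = 37.7 mm = 0.0377 m;  h = 3.71 mm = 0.00371 m;  N = 51.8 rpm / 60 = 0.863333 rev/s
Shear rate: γ̇ = πDN/h = π·0.0377·0.863333/0.00371 = 27.5611 s⁻¹
ΔT = η·γ̇²·t_res/(ρ·cp) = [3592 × 27.5611² × 37.9147] / [1197 × 1532] = 56.4134 K

value=56.41 K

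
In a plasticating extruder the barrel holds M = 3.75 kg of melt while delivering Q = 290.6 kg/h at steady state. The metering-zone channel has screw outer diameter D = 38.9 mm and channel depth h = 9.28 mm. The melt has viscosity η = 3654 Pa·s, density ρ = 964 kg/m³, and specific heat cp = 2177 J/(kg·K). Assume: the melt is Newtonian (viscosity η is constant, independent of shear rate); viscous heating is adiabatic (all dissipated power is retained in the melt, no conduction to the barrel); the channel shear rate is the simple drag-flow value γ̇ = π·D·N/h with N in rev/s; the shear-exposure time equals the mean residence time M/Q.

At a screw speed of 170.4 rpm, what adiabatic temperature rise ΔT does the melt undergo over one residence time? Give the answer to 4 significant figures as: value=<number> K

Convert throughput: Q = 290.6 kg/h = 290.6/3600 = 0.0807222 kg/s
Mean residence time: t_res = M/Q_s = 3.75 kg / 0.0807222 kg/s = 46.4556 s
Geometry in metres: D = 38.9 mm → 0.0389 m, h = 9.28 mm → 0.00928 m; screw speed N = 170.4 rpm = 2.84 rev/s
γ̇ = π·D·N / h = π · 0.0389 · 2.84 / 0.00928 = 37.3998 s⁻¹
Adiabatic rise: ΔT = η γ̇² t_res / (ρ cp) = 3654·(37.3998)²·46.4556 / (964·2177) = 113.139 K

value=113.1 K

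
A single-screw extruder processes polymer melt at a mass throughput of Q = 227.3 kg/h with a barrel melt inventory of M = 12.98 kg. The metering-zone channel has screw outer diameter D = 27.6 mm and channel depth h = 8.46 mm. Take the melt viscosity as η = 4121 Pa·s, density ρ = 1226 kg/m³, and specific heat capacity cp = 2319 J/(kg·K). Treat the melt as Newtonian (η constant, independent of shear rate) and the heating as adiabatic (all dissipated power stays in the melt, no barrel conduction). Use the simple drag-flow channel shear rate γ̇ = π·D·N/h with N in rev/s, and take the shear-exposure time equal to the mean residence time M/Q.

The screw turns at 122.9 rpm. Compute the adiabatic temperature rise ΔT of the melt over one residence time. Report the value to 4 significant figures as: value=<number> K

value=131.3 K

Throughput in SI: Q_s = 227.3 kg/h ÷ 3600 s/h = 0.0631389 kg/s
t_res = M / Q_s = 12.98 ÷ 0.0631389 = 205.579 s
Convert to SI: D = 0.0276 m, h = 0.00846 m, N = 122.9/60 = 2.04833 rev/s
Shear rate: γ̇ = πDN/h = π·0.0276·2.04833/0.00846 = 20.9937 s⁻¹
ΔT = η·γ̇²·t_res/(ρ·cp) = [4121 × 20.9937² × 205.579] / [1226 × 2319] = 131.331 K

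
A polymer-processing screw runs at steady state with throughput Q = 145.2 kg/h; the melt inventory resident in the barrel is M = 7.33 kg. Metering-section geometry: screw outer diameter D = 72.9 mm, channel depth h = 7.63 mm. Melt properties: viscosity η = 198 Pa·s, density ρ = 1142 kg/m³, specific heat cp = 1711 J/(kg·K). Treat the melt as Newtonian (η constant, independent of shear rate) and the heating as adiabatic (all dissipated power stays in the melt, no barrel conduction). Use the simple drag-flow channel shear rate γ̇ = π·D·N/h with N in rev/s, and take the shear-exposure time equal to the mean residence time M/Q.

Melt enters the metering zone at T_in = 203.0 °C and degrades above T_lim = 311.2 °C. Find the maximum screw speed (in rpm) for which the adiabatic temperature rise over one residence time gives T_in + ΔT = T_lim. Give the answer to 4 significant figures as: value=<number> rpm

value=153.2 rpm

Convert throughput: Q = 145.2 kg/h = 145.2/3600 = 0.0403333 kg/s
Mean residence time: t_res = M/Q_s = 7.33 kg / 0.0403333 kg/s = 181.736 s
Geometry in SI: D = 72.9 mm → 0.0729 m, h = 7.63 mm → 0.00763 m
ΔT_a = T_lim − T_in = 311.2 °C − 203.0 °C = 108.2 K
γ̇_max² = ΔT_a·ρ·cp/(η·t_res) = 108.2·1142·1711/(198·181.736) = 5875.41 s⁻²
γ̇_max = √5875.41 = 76.6512 s⁻¹
Solve γ̇ = πDN/h for N: N_max = γ̇_max·h/(π·D) = 76.6512 × 0.00763 / (π × 0.0729) = 2.55368 rev/s = 153.221 rpm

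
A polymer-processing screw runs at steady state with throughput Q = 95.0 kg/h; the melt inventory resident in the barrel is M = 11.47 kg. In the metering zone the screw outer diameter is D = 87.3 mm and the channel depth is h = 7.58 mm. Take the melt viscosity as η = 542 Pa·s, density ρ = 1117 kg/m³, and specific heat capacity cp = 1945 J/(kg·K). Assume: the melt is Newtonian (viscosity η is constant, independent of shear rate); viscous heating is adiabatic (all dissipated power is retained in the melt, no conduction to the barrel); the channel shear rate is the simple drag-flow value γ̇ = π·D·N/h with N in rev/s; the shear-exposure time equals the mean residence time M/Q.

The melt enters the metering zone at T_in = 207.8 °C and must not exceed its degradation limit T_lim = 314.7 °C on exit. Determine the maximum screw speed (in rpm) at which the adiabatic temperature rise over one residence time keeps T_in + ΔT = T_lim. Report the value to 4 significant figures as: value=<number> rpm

Convert throughput: Q = 95.0 kg/h = 95.0/3600 = 0.0263889 kg/s
t_res = M / Q_s = 11.47 ÷ 0.0263889 = 434.653 s
Geometry in SI: D = 87.3 mm → 0.0873 m, h = 7.58 mm → 0.00758 m
ΔT_a = T_lim − T_in = 314.7 − 207.8 = 106.9 K
Invert ΔT = ηγ̇²t_res/(ρcp) for γ̇: γ̇_max² = ΔT_a ρ cp / (η t_res) = 106.9·1117·1945 / (542·434.653) = 985.846 s⁻²
Take the square root: γ̇_max = √(985.846) = 31.3982 s⁻¹
N_max = γ̇_max·h / (π·D) = 31.3982 · 0.00758 / (π · 0.0873) = 0.86778 rev/s = 52.0668 rpm

value=52.07 rpm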